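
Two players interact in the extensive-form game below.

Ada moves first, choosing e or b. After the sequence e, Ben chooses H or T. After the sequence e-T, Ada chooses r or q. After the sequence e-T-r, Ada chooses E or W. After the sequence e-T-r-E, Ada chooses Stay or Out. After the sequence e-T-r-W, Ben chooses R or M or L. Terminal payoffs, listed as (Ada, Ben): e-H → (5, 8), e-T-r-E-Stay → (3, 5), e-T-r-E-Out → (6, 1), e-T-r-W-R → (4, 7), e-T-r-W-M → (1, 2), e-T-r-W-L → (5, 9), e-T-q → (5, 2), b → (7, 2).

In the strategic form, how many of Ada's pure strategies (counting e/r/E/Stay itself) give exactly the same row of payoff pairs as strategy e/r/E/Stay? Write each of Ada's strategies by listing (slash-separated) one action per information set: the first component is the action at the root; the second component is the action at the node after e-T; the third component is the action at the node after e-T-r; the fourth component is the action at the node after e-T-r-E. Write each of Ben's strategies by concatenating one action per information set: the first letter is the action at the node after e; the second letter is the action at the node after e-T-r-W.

Row for e/r/E/Stay (columns HR, HM, HL, TR, TM, TL): (5,8) (5,8) (5,8) (3,5) (3,5) (3,5).
Every one of Ada's information sets is on the play path for some reply by Ben when Ada follows e/r/E/Stay.
Changing the action at any of them therefore changes at least one column, so only e/r/E/Stay itself gives this row.

1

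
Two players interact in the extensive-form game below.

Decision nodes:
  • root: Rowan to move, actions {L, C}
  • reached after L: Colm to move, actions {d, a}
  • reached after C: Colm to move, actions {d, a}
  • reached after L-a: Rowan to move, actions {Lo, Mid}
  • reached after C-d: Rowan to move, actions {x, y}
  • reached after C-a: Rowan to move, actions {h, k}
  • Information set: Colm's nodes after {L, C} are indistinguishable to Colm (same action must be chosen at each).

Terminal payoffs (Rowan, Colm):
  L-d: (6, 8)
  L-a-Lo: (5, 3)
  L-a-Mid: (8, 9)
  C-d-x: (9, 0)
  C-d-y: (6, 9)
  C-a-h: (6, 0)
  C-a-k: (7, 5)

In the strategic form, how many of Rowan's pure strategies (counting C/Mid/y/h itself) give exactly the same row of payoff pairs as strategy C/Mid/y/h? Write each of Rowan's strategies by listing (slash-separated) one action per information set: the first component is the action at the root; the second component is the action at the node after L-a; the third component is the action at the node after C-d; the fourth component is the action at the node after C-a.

2

Row for C/Mid/y/h (columns d, a): (6,9) (6,0).
Under C/Mid/y/h, Rowan's choice at the node after L-a can never be reached regardless of what Colm does, so varying those choices leaves every outcome unchanged.
Holding the reachable choices fixed and varying the unreachable one freely already gives 2 equivalent strategies.
No other strategy reproduces this row, so those 2 are the full class: C/Lo/y/h, C/Mid/y/h.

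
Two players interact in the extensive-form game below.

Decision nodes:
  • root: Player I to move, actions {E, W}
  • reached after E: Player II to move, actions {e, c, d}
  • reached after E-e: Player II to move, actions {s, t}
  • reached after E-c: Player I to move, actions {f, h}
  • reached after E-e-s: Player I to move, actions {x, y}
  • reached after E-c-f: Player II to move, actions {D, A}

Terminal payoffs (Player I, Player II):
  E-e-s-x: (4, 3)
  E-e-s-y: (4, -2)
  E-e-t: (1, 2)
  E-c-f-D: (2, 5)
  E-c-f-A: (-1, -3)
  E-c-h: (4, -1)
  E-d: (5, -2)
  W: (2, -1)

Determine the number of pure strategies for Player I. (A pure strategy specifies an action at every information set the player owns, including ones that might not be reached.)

Player I owns the root with actions {E, W} — two choices.
Player I owns the node after E-c with actions {f, h} — two choices.
Player I owns the node after E-e-s with actions {x, y} — two choices.
A pure strategy fixes one action at each information set independently, so the count is the product 2 × 2 × 2 = 8.
(For reference, Player II has 12 pure strategies, giving a 8×12 normal-form matrix.)

8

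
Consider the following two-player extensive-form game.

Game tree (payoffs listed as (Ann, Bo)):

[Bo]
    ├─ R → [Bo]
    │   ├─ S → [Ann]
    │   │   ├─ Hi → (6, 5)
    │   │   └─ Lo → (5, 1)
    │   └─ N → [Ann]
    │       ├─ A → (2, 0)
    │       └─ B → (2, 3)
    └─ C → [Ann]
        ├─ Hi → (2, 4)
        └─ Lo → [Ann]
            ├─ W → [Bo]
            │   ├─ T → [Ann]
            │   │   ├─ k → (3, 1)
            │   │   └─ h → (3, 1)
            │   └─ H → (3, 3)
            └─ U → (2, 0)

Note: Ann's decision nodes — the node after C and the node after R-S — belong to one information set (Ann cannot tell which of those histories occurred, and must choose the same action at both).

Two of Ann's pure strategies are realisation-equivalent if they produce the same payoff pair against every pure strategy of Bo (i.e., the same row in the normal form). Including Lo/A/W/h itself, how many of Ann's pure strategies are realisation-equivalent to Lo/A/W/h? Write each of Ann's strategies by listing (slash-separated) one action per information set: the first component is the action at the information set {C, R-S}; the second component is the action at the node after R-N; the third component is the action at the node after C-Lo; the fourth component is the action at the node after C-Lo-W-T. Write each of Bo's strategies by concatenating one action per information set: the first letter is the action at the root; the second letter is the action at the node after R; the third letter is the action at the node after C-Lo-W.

Row for Lo/A/W/h (columns RST, RSH, RNT, RNH, CST, CSH, CNT, CNH): (5,1) (5,1) (2,0) (2,0) (3,1) (3,3) (3,1) (3,3).
Every one of Ann's information sets is on the play path for some reply by Bo when Ann follows Lo/A/W/h.
Even so, Lo/A/W/k happens to produce the same payoff in every column — so 2 strategies share this row.

2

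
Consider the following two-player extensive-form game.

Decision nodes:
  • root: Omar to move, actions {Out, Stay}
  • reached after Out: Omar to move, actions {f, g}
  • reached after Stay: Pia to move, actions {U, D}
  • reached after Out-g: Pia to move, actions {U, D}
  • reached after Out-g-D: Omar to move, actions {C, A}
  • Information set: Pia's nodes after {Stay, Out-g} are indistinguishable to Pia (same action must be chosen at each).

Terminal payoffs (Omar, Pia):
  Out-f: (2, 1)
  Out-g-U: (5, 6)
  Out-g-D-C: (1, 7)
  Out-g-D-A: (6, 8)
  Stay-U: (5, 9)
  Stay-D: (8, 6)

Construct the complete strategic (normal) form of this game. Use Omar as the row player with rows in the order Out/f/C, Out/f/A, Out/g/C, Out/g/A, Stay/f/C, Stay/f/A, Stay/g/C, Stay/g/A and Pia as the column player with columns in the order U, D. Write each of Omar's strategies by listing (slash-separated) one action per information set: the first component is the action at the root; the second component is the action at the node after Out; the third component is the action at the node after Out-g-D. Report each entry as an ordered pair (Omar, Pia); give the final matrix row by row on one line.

Out/f/C: (2,1) (2,1) | Out/f/A: (2,1) (2,1) | Out/g/C: (5,6) (1,7) | Out/g/A: (5,6) (6,8) | Stay/f/C: (5,9) (8,6) | Stay/f/A: (5,9) (8,6) | Stay/g/C: (5,9) (8,6) | Stay/g/A: (5,9) (8,6)

Row Out/f/C: U→(2,1), D→(2,1)
Row Out/f/A: U→(2,1), D→(2,1)
Row Out/g/C: U→(5,6), D→(1,7)
Row Out/g/A: U→(5,6), D→(6,8)
Row Stay/f/C: U→(5,9), D→(8,6)
Row Stay/f/A: U→(5,9), D→(8,6)
Row Stay/g/C: U→(5,9), D→(8,6)
Row Stay/g/A: U→(5,9), D→(8,6)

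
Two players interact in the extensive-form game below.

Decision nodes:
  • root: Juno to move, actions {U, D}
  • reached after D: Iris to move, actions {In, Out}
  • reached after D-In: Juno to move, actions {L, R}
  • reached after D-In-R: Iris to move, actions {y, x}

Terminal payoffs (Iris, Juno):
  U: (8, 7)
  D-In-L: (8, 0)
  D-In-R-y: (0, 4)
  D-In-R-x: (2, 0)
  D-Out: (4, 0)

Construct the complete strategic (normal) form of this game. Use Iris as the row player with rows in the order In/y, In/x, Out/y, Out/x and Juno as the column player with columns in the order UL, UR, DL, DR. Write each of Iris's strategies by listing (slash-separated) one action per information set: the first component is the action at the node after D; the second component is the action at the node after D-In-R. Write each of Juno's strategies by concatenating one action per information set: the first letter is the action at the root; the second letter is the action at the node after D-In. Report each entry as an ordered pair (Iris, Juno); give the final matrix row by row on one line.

            UL       UR       DL       DR
 In/y    (8,7)    (8,7)    (8,0)    (0,4)
 In/x    (8,7)    (8,7)    (8,0)    (2,0)
Out/y    (8,7)    (8,7)    (4,0)    (4,0)
Out/x    (8,7)    (8,7)    (4,0)    (4,0)

In/y: (8,7) (8,7) (8,0) (0,4) | In/x: (8,7) (8,7) (8,0) (2,0) | Out/y: (8,7) (8,7) (4,0) (4,0) | Out/x: (8,7) (8,7) (4,0) (4,0)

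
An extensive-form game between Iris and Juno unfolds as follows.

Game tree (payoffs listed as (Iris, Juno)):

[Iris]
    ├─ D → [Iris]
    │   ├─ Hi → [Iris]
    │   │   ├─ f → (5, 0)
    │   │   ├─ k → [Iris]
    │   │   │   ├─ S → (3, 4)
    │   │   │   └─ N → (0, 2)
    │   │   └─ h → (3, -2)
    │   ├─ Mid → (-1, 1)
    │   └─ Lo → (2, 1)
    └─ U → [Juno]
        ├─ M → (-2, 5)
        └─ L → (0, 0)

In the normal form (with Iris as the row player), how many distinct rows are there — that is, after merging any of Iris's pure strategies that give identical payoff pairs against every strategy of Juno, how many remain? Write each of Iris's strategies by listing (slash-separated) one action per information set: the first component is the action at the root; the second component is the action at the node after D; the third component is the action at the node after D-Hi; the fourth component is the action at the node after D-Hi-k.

7

Iris has 36 pure strategies: D/Hi/f/S, D/Hi/f/N, D/Hi/k/S, D/Hi/k/N, D/Hi/h/S, D/Hi/h/N, D/Mid/f/S, D/Mid/f/N, D/Mid/k/S, D/Mid/k/N, D/Mid/h/S, D/Mid/h/N, D/Lo/f/S, D/Lo/f/N, D/Lo/k/S, D/Lo/k/N, D/Lo/h/S, D/Lo/h/N, U/Hi/f/S, U/Hi/f/N, U/Hi/k/S, U/Hi/k/N, U/Hi/h/S, U/Hi/h/N, U/Mid/f/S, U/Mid/f/N, U/Mid/k/S, U/Mid/k/N, U/Mid/h/S, U/Mid/h/N, U/Lo/f/S, U/Lo/f/N, U/Lo/k/S, U/Lo/k/N, U/Lo/h/S, U/Lo/h/N. Columns: M, L.
{D/Hi/f/S, D/Hi/f/N} → row (5,0) (5,0)
{D/Hi/k/S} → row (3,4) (3,4)
{D/Hi/k/N} → row (0,2) (0,2)
{D/Hi/h/S, D/Hi/h/N} → row (3,-2) (3,-2)
{D/Mid/f/S, D/Mid/f/N, D/Mid/k/S, D/Mid/k/N, D/Mid/h/S, D/Mid/h/N} → row (-1,1) (-1,1)
{D/Lo/f/S, D/Lo/f/N, D/Lo/k/S, D/Lo/k/N, D/Lo/h/S, D/Lo/h/N} → row (2,1) (2,1)
{U/Hi/f/S, U/Hi/f/N, U/Hi/k/S, U/Hi/k/N, U/Hi/h/S, U/Hi/h/N, U/Mid/f/S, U/Mid/f/N, U/Mid/k/S, U/Mid/k/N, U/Mid/h/S, U/Mid/h/N, U/Lo/f/S, U/Lo/f/N, U/Lo/k/S, U/Lo/k/N, U/Lo/h/S, U/Lo/h/N} → row (-2,5) (0,0)
That's 7 distinct rows out of 36 strategies.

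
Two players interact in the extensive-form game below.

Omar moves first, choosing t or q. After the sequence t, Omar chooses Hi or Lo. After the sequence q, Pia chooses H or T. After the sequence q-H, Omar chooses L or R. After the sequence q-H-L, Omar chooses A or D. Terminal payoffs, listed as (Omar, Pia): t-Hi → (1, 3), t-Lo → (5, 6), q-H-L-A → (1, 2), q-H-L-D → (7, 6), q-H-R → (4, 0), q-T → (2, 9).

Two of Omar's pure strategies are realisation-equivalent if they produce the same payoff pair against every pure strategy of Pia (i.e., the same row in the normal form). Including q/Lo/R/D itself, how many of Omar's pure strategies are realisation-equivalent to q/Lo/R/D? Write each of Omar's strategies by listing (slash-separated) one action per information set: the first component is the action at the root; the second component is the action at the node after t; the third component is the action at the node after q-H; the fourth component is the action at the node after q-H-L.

4

Row for q/Lo/R/D (columns H, T): (4,0) (2,9).
Under q/Lo/R/D, Omar's choice at the node after t and at the node after q-H-L can never be reached regardless of what Pia does, so varying those choices leaves every outcome unchanged.
Holding the reachable choices fixed and varying the unreachable ones freely already gives 2 × 2 = 4 equivalent strategies.
No other strategy reproduces this row, so those 4 are the full class: q/Hi/R/A, q/Hi/R/D, q/Lo/R/A, q/Lo/R/D.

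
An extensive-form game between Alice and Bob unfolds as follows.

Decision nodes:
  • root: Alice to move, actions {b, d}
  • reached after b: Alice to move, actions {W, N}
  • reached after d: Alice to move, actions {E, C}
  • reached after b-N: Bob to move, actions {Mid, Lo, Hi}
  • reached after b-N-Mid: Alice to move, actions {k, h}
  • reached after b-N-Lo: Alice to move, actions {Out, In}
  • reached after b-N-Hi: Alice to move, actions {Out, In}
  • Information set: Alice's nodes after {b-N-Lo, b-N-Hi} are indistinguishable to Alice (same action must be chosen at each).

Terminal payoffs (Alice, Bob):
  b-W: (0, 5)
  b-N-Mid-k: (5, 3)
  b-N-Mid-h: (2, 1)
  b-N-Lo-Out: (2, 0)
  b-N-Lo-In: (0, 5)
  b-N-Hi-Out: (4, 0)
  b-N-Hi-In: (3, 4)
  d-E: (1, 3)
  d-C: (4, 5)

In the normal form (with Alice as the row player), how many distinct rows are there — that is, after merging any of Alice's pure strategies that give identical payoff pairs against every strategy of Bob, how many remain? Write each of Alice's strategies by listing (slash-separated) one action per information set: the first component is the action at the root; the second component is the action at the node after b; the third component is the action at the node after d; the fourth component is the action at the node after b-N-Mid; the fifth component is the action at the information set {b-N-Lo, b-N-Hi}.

Alice has 32 pure strategies: b/W/E/k/Out, b/W/E/k/In, b/W/E/h/Out, b/W/E/h/In, b/W/C/k/Out, b/W/C/k/In, b/W/C/h/Out, b/W/C/h/In, b/N/E/k/Out, b/N/E/k/In, b/N/E/h/Out, b/N/E/h/In, b/N/C/k/Out, b/N/C/k/In, b/N/C/h/Out, b/N/C/h/In, d/W/E/k/Out, d/W/E/k/In, d/W/E/h/Out, d/W/E/h/In, d/W/C/k/Out, d/W/C/k/In, d/W/C/h/Out, d/W/C/h/In, d/N/E/k/Out, d/N/E/k/In, d/N/E/h/Out, d/N/E/h/In, d/N/C/k/Out, d/N/C/k/In, d/N/C/h/Out, d/N/C/h/In. Columns: Mid, Lo, Hi.
{b/W/E/k/Out, b/W/E/k/In, b/W/E/h/Out, b/W/E/h/In, b/W/C/k/Out, b/W/C/k/In, b/W/C/h/Out, b/W/C/h/In} → row (0,5) (0,5) (0,5)
{b/N/E/k/Out, b/N/C/k/Out} → row (5,3) (2,0) (4,0)
{b/N/E/k/In, b/N/C/k/In} → row (5,3) (0,5) (3,4)
{b/N/E/h/Out, b/N/C/h/Out} → row (2,1) (2,0) (4,0)
{b/N/E/h/In, b/N/C/h/In} → row (2,1) (0,5) (3,4)
{d/W/E/k/Out, d/W/E/k/In, d/W/E/h/Out, d/W/E/h/In, d/N/E/k/Out, d/N/E/k/In, d/N/E/h/Out, d/N/E/h/In} → row (1,3) (1,3) (1,3)
{d/W/C/k/Out, d/W/C/k/In, d/W/C/h/Out, d/W/C/h/In, d/N/C/k/Out, d/N/C/k/In, d/N/C/h/Out, d/N/C/h/In} → row (4,5) (4,5) (4,5)
That's 7 distinct rows out of 32 strategies.

7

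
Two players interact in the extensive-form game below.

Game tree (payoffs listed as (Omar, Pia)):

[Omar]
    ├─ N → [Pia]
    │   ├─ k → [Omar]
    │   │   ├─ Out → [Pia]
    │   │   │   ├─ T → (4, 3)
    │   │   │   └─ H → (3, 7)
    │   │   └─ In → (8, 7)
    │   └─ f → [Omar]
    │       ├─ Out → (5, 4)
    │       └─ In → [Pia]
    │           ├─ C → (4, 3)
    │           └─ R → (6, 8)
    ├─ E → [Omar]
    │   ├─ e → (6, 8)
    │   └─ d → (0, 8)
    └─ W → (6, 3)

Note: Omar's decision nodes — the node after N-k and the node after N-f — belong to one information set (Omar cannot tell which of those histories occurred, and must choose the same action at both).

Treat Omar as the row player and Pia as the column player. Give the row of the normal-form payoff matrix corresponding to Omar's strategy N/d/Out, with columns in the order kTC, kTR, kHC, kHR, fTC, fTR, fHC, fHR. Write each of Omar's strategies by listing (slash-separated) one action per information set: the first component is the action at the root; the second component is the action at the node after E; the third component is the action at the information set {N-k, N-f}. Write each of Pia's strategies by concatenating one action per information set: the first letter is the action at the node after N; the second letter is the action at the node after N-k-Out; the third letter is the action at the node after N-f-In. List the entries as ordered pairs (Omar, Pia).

vs kTC: Omar plays N → Pia plays k at [N] → Omar plays Out at [N-k] → Pia plays T at [N-k-Out] → (4, 3)
vs kTR: Omar plays N → Pia plays k at [N] → Omar plays Out at [N-k] → Pia plays T at [N-k-Out] → (4, 3)
vs kHC: Omar plays N → Pia plays k at [N] → Omar plays Out at [N-k] → Pia plays H at [N-k-Out] → (3, 7)
vs kHR: Omar plays N → Pia plays k at [N] → Omar plays Out at [N-k] → Pia plays H at [N-k-Out] → (3, 7)
vs fTC: Omar plays N → Pia plays f at [N] → Omar plays Out at [N-f] → (5, 4)
vs fTR: Omar plays N → Pia plays f at [N] → Omar plays Out at [N-f] → (5, 4)
vs fHC: Omar plays N → Pia plays f at [N] → Omar plays Out at [N-f] → (5, 4)
vs fHR: Omar plays N → Pia plays f at [N] → Omar plays Out at [N-f] → (5, 4)

(4,3) (4,3) (3,7) (3,7) (5,4) (5,4) (5,4) (5,4)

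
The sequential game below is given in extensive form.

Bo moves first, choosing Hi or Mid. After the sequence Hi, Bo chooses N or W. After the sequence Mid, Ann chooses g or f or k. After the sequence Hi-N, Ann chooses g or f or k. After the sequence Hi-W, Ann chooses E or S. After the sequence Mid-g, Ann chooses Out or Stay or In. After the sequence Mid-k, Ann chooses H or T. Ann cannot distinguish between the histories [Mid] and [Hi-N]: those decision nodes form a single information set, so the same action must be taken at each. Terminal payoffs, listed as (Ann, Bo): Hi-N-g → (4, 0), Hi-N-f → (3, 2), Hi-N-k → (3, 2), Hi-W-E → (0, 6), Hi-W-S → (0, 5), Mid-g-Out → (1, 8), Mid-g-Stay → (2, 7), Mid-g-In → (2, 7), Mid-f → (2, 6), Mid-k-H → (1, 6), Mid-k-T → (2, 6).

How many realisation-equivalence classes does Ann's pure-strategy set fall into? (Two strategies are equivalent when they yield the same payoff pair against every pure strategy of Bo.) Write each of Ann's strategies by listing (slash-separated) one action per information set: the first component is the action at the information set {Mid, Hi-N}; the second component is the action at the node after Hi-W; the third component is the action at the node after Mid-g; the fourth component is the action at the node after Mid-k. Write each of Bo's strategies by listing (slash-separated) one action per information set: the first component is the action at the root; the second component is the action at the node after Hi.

8

Ann has 36 pure strategies: g/E/Out/H, g/E/Out/T, g/E/Stay/H, g/E/Stay/T, g/E/In/H, g/E/In/T, g/S/Out/H, g/S/Out/T, g/S/Stay/H, g/S/Stay/T, g/S/In/H, g/S/In/T, f/E/Out/H, f/E/Out/T, f/E/Stay/H, f/E/Stay/T, f/E/In/H, f/E/In/T, f/S/Out/H, f/S/Out/T, f/S/Stay/H, f/S/Stay/T, f/S/In/H, f/S/In/T, k/E/Out/H, k/E/Out/T, k/E/Stay/H, k/E/Stay/T, k/E/In/H, k/E/In/T, k/S/Out/H, k/S/Out/T, k/S/Stay/H, k/S/Stay/T, k/S/In/H, k/S/In/T. Columns: Hi/N, Hi/W, Mid/N, Mid/W.
{g/E/Out/H, g/E/Out/T} → row (4,0) (0,6) (1,8) (1,8)
{g/E/Stay/H, g/E/Stay/T, g/E/In/H, g/E/In/T} → row (4,0) (0,6) (2,7) (2,7)
{g/S/Out/H, g/S/Out/T} → row (4,0) (0,5) (1,8) (1,8)
{g/S/Stay/H, g/S/Stay/T, g/S/In/H, g/S/In/T} → row (4,0) (0,5) (2,7) (2,7)
{f/E/Out/H, f/E/Out/T, f/E/Stay/H, f/E/Stay/T, f/E/In/H, f/E/In/T, k/E/Out/T, k/E/Stay/T, k/E/In/T} → row (3,2) (0,6) (2,6) (2,6)
{f/S/Out/H, f/S/Out/T, f/S/Stay/H, f/S/Stay/T, f/S/In/H, f/S/In/T, k/S/Out/T, k/S/Stay/T, k/S/In/T} → row (3,2) (0,5) (2,6) (2,6)
{k/E/Out/H, k/E/Stay/H, k/E/In/H} → row (3,2) (0,6) (1,6) (1,6)
{k/S/Out/H, k/S/Stay/H, k/S/In/H} → row (3,2) (0,5) (1,6) (1,6)
That's 8 distinct rows out of 36 strategies.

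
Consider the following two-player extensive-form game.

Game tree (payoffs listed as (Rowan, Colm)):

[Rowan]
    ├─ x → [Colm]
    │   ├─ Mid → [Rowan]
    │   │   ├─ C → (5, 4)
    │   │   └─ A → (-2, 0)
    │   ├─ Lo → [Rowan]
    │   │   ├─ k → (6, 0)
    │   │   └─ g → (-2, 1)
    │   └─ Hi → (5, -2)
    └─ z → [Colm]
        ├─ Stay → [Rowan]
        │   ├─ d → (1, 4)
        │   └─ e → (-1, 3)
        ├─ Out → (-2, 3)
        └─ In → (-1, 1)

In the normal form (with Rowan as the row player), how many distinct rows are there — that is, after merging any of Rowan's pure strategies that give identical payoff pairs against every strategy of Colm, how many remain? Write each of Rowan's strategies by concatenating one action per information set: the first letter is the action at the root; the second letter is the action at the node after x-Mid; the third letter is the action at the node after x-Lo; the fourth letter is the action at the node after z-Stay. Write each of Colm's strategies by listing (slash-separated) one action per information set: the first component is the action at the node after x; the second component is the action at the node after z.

Rowan has 16 pure strategies: xCkd, xCke, xCgd, xCge, xAkd, xAke, xAgd, xAge, zCkd, zCke, zCgd, zCge, zAkd, zAke, zAgd, zAge. Columns: Mid/Stay, Mid/Out, Mid/In, Lo/Stay, Lo/Out, Lo/In, Hi/Stay, Hi/Out, Hi/In.
{xCkd, xCke} → row (5,4) (5,4) (5,4) (6,0) (6,0) (6,0) (5,-2) (5,-2) (5,-2)
{xCgd, xCge} → row (5,4) (5,4) (5,4) (-2,1) (-2,1) (-2,1) (5,-2) (5,-2) (5,-2)
{xAkd, xAke} → row (-2,0) (-2,0) (-2,0) (6,0) (6,0) (6,0) (5,-2) (5,-2) (5,-2)
{xAgd, xAge} → row (-2,0) (-2,0) (-2,0) (-2,1) (-2,1) (-2,1) (5,-2) (5,-2) (5,-2)
{zCkd, zCgd, zAkd, zAgd} → row (1,4) (-2,3) (-1,1) (1,4) (-2,3) (-1,1) (1,4) (-2,3) (-1,1)
{zCke, zCge, zAke, zAge} → row (-1,3) (-2,3) (-1,1) (-1,3) (-2,3) (-1,1) (-1,3) (-2,3) (-1,1)
That's 6 distinct rows out of 16 strategies.

6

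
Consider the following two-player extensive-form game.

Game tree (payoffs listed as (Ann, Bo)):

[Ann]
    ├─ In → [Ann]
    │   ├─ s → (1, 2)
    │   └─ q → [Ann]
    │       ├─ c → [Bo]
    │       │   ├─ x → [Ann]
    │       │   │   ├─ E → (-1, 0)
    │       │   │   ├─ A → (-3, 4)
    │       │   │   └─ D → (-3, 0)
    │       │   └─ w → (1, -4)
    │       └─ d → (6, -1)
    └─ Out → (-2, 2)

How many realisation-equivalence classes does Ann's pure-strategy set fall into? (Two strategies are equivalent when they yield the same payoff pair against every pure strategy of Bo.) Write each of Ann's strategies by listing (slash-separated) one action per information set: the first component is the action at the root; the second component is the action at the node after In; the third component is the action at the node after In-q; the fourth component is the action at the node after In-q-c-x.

Ann has 24 pure strategies: In/s/c/E, In/s/c/A, In/s/c/D, In/s/d/E, In/s/d/A, In/s/d/D, In/q/c/E, In/q/c/A, In/q/c/D, In/q/d/E, In/q/d/A, In/q/d/D, Out/s/c/E, Out/s/c/A, Out/s/c/D, Out/s/d/E, Out/s/d/A, Out/s/d/D, Out/q/c/E, Out/q/c/A, Out/q/c/D, Out/q/d/E, Out/q/d/A, Out/q/d/D. Columns: x, w.
{In/s/c/E, In/s/c/A, In/s/c/D, In/s/d/E, In/s/d/A, In/s/d/D} → row (1,2) (1,2)
{In/q/c/E} → row (-1,0) (1,-4)
{In/q/c/A} → row (-3,4) (1,-4)
{In/q/c/D} → row (-3,0) (1,-4)
{In/q/d/E, In/q/d/A, In/q/d/D} → row (6,-1) (6,-1)
{Out/s/c/E, Out/s/c/A, Out/s/c/D, Out/s/d/E, Out/s/d/A, Out/s/d/D, Out/q/c/E, Out/q/c/A, Out/q/c/D, Out/q/d/E, Out/q/d/A, Out/q/d/D} → row (-2,2) (-2,2)
That's 6 distinct rows out of 24 strategies.

6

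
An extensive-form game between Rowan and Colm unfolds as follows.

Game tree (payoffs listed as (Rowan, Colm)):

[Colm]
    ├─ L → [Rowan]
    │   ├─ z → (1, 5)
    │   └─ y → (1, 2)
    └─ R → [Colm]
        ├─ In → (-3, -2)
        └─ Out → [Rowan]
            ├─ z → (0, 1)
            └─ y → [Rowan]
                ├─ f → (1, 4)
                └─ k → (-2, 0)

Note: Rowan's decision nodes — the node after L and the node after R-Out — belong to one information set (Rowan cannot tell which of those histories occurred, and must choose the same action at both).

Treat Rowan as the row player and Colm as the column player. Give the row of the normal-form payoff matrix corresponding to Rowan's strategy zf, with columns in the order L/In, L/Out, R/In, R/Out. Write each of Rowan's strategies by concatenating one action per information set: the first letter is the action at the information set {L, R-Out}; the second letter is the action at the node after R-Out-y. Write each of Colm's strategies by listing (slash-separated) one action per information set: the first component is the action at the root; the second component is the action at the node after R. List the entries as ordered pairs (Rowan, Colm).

vs L/In: Colm plays L → Rowan plays z at [L] → (1, 5)
vs L/Out: Colm plays L → Rowan plays z at [L] → (1, 5)
vs R/In: Colm plays R → Colm plays In at [R] → (-3, -2)
vs R/Out: Colm plays R → Colm plays Out at [R] → Rowan plays z at [R-Out] → (0, 1)

(1,5) (1,5) (-3,-2) (0,1)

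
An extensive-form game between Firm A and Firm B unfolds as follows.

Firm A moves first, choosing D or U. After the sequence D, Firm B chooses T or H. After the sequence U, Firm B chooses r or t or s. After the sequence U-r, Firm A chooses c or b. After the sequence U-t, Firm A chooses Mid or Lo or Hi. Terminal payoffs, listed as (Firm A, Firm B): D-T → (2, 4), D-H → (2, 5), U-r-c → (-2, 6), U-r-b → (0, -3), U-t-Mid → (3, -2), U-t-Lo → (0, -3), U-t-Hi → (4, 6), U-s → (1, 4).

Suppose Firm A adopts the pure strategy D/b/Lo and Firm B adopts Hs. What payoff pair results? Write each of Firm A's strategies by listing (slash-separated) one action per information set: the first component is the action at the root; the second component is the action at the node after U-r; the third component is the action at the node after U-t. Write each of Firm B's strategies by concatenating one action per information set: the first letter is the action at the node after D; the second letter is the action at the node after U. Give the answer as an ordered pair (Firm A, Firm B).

Trace the play path from the root:
  Firm A plays D
  Firm B plays H at [D]
→ terminal payoff (2, 5).
(Firm A's choice at the node after U-r is never reached on this path, so it doesn't affect the outcome.)

(2, 5)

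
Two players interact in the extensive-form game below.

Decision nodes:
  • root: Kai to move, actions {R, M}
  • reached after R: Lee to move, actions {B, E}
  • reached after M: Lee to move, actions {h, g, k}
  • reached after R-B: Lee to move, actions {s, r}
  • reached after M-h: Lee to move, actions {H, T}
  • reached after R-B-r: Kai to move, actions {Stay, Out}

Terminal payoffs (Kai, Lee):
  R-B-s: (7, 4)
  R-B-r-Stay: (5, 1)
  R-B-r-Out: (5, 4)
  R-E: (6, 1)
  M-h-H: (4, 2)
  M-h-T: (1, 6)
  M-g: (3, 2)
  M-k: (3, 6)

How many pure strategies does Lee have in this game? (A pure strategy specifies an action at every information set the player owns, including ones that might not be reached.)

Lee owns the node after R with actions {B, E} — two choices.
Lee owns the node after M with actions {h, g, k} — three choices.
Lee owns the node after R-B with actions {s, r} — two choices.
Lee owns the node after M-h with actions {H, T} — two choices.
A pure strategy fixes one action at each information set independently, so the count is the product 2 × 3 × 2 × 2 = 24.
(For reference, Kai has 4 pure strategies, giving a 24×4 normal-form matrix.)

24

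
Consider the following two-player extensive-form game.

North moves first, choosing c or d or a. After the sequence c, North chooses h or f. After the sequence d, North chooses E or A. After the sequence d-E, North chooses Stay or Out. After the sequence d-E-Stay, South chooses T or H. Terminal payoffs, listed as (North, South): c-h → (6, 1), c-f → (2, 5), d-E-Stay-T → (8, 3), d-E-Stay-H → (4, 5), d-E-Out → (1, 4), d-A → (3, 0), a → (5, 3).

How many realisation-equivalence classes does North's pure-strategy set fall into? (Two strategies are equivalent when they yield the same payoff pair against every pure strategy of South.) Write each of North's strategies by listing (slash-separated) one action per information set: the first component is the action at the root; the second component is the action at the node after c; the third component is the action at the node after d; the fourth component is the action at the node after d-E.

North has 24 pure strategies: c/h/E/Stay, c/h/E/Out, c/h/A/Stay, c/h/A/Out, c/f/E/Stay, c/f/E/Out, c/f/A/Stay, c/f/A/Out, d/h/E/Stay, d/h/E/Out, d/h/A/Stay, d/h/A/Out, d/f/E/Stay, d/f/E/Out, d/f/A/Stay, d/f/A/Out, a/h/E/Stay, a/h/E/Out, a/h/A/Stay, a/h/A/Out, a/f/E/Stay, a/f/E/Out, a/f/A/Stay, a/f/A/Out. Columns: T, H.
{c/h/E/Stay, c/h/E/Out, c/h/A/Stay, c/h/A/Out} → row (6,1) (6,1)
{c/f/E/Stay, c/f/E/Out, c/f/A/Stay, c/f/A/Out} → row (2,5) (2,5)
{d/h/E/Stay, d/f/E/Stay} → row (8,3) (4,5)
{d/h/E/Out, d/f/E/Out} → row (1,4) (1,4)
{d/h/A/Stay, d/h/A/Out, d/f/A/Stay, d/f/A/Out} → row (3,0) (3,0)
{a/h/E/Stay, a/h/E/Out, a/h/A/Stay, a/h/A/Out, a/f/E/Stay, a/f/E/Out, a/f/A/Stay, a/f/A/Out} → row (5,3) (5,3)
That's 6 distinct rows out of 24 strategies.

6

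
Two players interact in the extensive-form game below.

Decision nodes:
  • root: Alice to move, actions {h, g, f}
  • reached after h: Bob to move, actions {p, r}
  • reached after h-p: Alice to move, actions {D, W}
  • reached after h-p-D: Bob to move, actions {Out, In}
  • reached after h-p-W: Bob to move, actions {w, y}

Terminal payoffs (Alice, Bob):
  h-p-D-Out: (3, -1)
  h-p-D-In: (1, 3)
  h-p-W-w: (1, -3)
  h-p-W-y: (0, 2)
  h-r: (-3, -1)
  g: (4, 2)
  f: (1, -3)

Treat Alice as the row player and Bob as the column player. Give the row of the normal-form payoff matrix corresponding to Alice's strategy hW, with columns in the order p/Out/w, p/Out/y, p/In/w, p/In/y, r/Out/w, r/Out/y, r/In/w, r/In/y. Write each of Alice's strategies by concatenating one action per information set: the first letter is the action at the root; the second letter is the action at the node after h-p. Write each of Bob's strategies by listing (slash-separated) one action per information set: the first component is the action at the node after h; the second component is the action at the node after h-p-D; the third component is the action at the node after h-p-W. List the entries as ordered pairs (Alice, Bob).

(1,-3) (0,2) (1,-3) (0,2) (-3,-1) (-3,-1) (-3,-1) (-3,-1)

vs p/Out/w: Alice plays h → Bob plays p at [h] → Alice plays W at [h-p] → Bob plays w at [h-p-W] → (1, -3)
vs p/Out/y: Alice plays h → Bob plays p at [h] → Alice plays W at [h-p] → Bob plays y at [h-p-W] → (0, 2)
vs p/In/w: Alice plays h → Bob plays p at [h] → Alice plays W at [h-p] → Bob plays w at [h-p-W] → (1, -3)
vs p/In/y: Alice plays h → Bob plays p at [h] → Alice plays W at [h-p] → Bob plays y at [h-p-W] → (0, 2)
vs r/Out/w: Alice plays h → Bob plays r at [h] → (-3, -1)
vs r/Out/y: Alice plays h → Bob plays r at [h] → (-3, -1)
vs r/In/w: Alice plays h → Bob plays r at [h] → (-3, -1)
vs r/In/y: Alice plays h → Bob plays r at [h] → (-3, -1)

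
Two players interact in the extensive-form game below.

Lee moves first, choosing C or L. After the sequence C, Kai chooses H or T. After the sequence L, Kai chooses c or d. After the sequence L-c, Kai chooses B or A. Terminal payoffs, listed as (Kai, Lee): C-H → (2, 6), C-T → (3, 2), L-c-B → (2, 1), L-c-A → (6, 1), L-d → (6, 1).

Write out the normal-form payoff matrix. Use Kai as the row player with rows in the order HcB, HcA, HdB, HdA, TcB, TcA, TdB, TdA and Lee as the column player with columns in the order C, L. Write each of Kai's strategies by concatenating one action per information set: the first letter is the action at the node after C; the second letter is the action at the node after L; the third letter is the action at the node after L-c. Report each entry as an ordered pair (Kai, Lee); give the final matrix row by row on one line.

            C        L
 HcB    (2,6)    (2,1)
 HcA    (2,6)    (6,1)
 HdB    (2,6)    (6,1)
 HdA    (2,6)    (6,1)
 TcB    (3,2)    (2,1)
 TcA    (3,2)    (6,1)
 TdB    (3,2)    (6,1)
 TdA    (3,2)    (6,1)

HcB: (2,6) (2,1) | HcA: (2,6) (6,1) | HdB: (2,6) (6,1) | HdA: (2,6) (6,1) | TcB: (3,2) (2,1) | TcA: (3,2) (6,1) | TdB: (3,2) (6,1) | TdA: (3,2) (6,1)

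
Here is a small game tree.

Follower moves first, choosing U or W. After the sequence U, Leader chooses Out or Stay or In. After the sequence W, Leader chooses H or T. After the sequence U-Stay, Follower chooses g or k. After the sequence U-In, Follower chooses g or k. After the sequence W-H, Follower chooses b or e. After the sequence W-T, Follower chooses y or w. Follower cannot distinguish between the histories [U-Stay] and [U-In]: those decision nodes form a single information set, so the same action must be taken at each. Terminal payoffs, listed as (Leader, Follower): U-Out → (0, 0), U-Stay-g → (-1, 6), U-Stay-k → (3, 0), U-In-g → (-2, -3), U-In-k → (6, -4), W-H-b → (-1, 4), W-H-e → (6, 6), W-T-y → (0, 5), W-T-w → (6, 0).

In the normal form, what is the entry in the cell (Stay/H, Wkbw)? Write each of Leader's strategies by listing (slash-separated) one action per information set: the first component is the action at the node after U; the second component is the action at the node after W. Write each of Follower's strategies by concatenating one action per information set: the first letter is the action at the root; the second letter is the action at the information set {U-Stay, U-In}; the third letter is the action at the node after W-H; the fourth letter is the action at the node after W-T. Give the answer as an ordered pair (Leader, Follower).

Trace the play path from the root:
  Follower plays W
  Leader plays H at [W]
  Follower plays b at [W-H]
→ terminal payoff (-1, 4).
(Leader's choice at the node after U is never reached on this path, so it doesn't affect the outcome.)

(-1, 4)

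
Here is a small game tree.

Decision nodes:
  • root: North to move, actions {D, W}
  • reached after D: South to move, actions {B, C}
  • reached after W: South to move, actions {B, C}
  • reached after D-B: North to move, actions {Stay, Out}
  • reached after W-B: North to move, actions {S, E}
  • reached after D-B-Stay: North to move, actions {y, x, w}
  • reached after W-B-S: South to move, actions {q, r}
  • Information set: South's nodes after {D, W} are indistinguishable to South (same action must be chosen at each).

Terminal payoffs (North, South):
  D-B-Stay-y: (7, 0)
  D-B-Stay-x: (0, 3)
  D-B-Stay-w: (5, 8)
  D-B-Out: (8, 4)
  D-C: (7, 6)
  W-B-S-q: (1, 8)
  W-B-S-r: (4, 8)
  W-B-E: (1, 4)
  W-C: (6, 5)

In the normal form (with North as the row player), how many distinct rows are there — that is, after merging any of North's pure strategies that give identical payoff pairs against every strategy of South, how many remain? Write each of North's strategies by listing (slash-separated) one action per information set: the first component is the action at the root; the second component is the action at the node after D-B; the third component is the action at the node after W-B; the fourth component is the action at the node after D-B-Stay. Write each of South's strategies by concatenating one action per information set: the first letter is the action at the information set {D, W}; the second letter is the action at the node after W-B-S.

6

North has 24 pure strategies: D/Stay/S/y, D/Stay/S/x, D/Stay/S/w, D/Stay/E/y, D/Stay/E/x, D/Stay/E/w, D/Out/S/y, D/Out/S/x, D/Out/S/w, D/Out/E/y, D/Out/E/x, D/Out/E/w, W/Stay/S/y, W/Stay/S/x, W/Stay/S/w, W/Stay/E/y, W/Stay/E/x, W/Stay/E/w, W/Out/S/y, W/Out/S/x, W/Out/S/w, W/Out/E/y, W/Out/E/x, W/Out/E/w. Columns: Bq, Br, Cq, Cr.
{D/Stay/S/y, D/Stay/E/y} → row (7,0) (7,0) (7,6) (7,6)
{D/Stay/S/x, D/Stay/E/x} → row (0,3) (0,3) (7,6) (7,6)
{D/Stay/S/w, D/Stay/E/w} → row (5,8) (5,8) (7,6) (7,6)
{D/Out/S/y, D/Out/S/x, D/Out/S/w, D/Out/E/y, D/Out/E/x, D/Out/E/w} → row (8,4) (8,4) (7,6) (7,6)
{W/Stay/S/y, W/Stay/S/x, W/Stay/S/w, W/Out/S/y, W/Out/S/x, W/Out/S/w} → row (1,8) (4,8) (6,5) (6,5)
{W/Stay/E/y, W/Stay/E/x, W/Stay/E/w, W/Out/E/y, W/Out/E/x, W/Out/E/w} → row (1,4) (1,4) (6,5) (6,5)
That's 6 distinct rows out of 24 strategies.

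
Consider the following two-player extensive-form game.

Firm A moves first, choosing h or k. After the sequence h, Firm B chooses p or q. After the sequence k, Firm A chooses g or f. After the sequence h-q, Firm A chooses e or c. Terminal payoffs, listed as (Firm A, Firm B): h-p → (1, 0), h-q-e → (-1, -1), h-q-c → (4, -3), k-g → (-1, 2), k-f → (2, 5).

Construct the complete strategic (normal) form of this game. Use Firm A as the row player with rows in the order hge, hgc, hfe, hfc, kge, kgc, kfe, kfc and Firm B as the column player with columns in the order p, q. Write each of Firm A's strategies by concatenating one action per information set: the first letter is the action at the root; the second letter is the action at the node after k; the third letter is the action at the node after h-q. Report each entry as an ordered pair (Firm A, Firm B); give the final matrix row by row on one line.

hge: (1,0) (-1,-1) | hgc: (1,0) (4,-3) | hfe: (1,0) (-1,-1) | hfc: (1,0) (4,-3) | kge: (-1,2) (-1,2) | kgc: (-1,2) (-1,2) | kfe: (2,5) (2,5) | kfc: (2,5) (2,5)

            p        q
 hge    (1,0)  (-1,-1)
 hgc    (1,0)   (4,-3)
 hfe    (1,0)  (-1,-1)
 hfc    (1,0)   (4,-3)
 kge   (-1,2)   (-1,2)
 kgc   (-1,2)   (-1,2)
 kfe    (2,5)    (2,5)
 kfc    (2,5)    (2,5)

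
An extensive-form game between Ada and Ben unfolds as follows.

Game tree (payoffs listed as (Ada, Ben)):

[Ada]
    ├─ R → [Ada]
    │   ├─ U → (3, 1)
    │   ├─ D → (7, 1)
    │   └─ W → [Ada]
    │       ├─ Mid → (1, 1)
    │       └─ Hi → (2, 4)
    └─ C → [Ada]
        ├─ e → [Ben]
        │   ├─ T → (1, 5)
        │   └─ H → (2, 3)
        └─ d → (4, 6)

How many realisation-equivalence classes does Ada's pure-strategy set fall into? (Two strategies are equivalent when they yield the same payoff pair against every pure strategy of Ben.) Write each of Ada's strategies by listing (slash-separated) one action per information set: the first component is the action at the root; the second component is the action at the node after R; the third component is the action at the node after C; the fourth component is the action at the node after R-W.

6

Ada has 24 pure strategies: R/U/e/Mid, R/U/e/Hi, R/U/d/Mid, R/U/d/Hi, R/D/e/Mid, R/D/e/Hi, R/D/d/Mid, R/D/d/Hi, R/W/e/Mid, R/W/e/Hi, R/W/d/Mid, R/W/d/Hi, C/U/e/Mid, C/U/e/Hi, C/U/d/Mid, C/U/d/Hi, C/D/e/Mid, C/D/e/Hi, C/D/d/Mid, C/D/d/Hi, C/W/e/Mid, C/W/e/Hi, C/W/d/Mid, C/W/d/Hi. Columns: T, H.
{R/U/e/Mid, R/U/e/Hi, R/U/d/Mid, R/U/d/Hi} → row (3,1) (3,1)
{R/D/e/Mid, R/D/e/Hi, R/D/d/Mid, R/D/d/Hi} → row (7,1) (7,1)
{R/W/e/Mid, R/W/d/Mid} → row (1,1) (1,1)
{R/W/e/Hi, R/W/d/Hi} → row (2,4) (2,4)
{C/U/e/Mid, C/U/e/Hi, C/D/e/Mid, C/D/e/Hi, C/W/e/Mid, C/W/e/Hi} → row (1,5) (2,3)
{C/U/d/Mid, C/U/d/Hi, C/D/d/Mid, C/D/d/Hi, C/W/d/Mid, C/W/d/Hi} → row (4,6) (4,6)
That's 6 distinct rows out of 24 strategies.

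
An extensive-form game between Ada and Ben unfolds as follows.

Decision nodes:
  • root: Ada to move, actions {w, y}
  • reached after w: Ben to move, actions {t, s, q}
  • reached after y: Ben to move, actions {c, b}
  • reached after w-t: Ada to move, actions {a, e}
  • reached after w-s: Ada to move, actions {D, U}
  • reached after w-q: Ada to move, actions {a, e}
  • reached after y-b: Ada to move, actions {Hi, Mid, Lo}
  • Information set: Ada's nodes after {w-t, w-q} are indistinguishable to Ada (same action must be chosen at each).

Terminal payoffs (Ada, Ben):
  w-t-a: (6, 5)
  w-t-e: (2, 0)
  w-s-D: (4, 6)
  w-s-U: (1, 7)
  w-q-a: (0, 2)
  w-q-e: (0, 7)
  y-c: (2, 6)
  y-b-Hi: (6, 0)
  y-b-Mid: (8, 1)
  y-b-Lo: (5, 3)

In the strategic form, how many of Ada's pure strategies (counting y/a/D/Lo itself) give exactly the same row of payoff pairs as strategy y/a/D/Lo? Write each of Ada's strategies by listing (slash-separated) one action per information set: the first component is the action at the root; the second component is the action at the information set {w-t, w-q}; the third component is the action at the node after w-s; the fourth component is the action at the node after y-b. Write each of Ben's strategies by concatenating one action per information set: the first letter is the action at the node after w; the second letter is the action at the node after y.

Row for y/a/D/Lo (columns tc, tb, sc, sb, qc, qb): (2,6) (5,3) (2,6) (5,3) (2,6) (5,3).
Under y/a/D/Lo, Ada's choice at the information set {w-t, w-q} and at the node after w-s can never be reached regardless of what Ben does, so varying those choices leaves every outcome unchanged.
Holding the reachable choices fixed and varying the unreachable ones freely already gives 2 × 2 = 4 equivalent strategies.
No other strategy reproduces this row, so those 4 are the full class: y/a/D/Lo, y/a/U/Lo, y/e/D/Lo, y/e/U/Lo.

4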